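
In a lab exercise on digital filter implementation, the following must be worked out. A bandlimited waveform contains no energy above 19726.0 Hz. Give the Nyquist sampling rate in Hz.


The Nyquist rate is twice the maximum frequency component.
fs_min = 2 * fmax
      = 2 * 19726.0
      = 39452.0 Hz

39452.0


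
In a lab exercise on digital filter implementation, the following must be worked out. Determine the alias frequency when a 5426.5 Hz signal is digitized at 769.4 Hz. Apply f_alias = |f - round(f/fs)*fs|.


Compute the nearest integer multiple of fs to the signal:
n = round(5426.5 / 769.4) = 7
f_alias = |5426.5 - 7 * 769.4|
        = |5426.5 - 5385.8|
        = 40.7 Hz

40.7


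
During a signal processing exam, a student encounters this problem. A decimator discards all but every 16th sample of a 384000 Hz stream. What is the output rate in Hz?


Decimation reduces the sample rate:
fs_out = fs_in / M
       = 384000 / 16
       = 24000.0 Hz

24000.0 Hz


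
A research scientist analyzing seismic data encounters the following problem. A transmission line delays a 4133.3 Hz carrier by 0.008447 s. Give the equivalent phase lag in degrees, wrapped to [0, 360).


Phase shift from frequency and time delay:
phi = 360 * f * t_delay
    = 360 * 4133.3 * 0.008447
    = 12569.03 degrees
    mod 360 = 329.03 degrees

329.03 degrees


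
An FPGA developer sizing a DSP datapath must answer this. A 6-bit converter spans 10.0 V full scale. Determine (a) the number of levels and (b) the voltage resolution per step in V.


Step 1 — number of quantization levels:
L = 2^N = 2^6 = 64

Step 2 — LSB step size:
delta = Vfs / L
      = 10.0 / 64
      = 0.15625 V

Levels = 64; step size = 0.15625 V


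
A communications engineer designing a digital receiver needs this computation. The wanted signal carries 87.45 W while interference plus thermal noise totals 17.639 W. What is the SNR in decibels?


SNR in decibels:
SNR = 10 * log10(Ps / Pn)
    = 10 * log10(87.45 / 17.639)
    = 10 * log10(4.9578)
    = 10 * 0.6953
    = 6.95 dB

6.95 dB


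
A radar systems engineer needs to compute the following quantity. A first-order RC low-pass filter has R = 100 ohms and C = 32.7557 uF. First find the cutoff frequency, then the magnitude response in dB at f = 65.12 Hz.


Step 1 — cutoff frequency:
fc = 1 / (2*pi*R*C)
C = 32.7557 uF = 3.27557e-05 F
fc = 1 / (2*pi*100*3.27557e-05)
   = 48.5885 Hz

Step 2 — magnitude at f = 65.12 Hz:
|H(f)| = 1 / sqrt(1 + (f/fc)^2)
f/fc = 65.12 / 48.5885 = 1.340235
|H| = 1 / sqrt(1 + 1.79623) = 0.598017
|H|_dB = 20*log10(0.598017) = -4.47 dB

fc = 48.5885 Hz; |H(65.12 Hz)| = -4.47 dB


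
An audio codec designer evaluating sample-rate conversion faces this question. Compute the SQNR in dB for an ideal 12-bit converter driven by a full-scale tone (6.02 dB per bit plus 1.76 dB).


Theoretical SNR for a full-scale sinusoid:
SNR = 6.02 * N + 1.76
    = 6.02 * 12 + 1.76
    = 72.24 + 1.76
    = 74.0 dB

74.0 dB


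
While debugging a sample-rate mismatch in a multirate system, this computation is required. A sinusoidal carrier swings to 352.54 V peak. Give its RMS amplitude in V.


RMS voltage for a sinusoidal waveform:
V_rms = V_peak / sqrt(2)
      = 352.54 / 1.414214
      = 249.283 V

249.283 V


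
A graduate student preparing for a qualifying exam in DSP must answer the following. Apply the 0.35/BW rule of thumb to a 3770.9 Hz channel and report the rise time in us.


Rise time from bandwidth relationship:
tr = 0.35 / BW
   = 0.35 / 3770.9
   = 9.281603861e-05 s
   = 92.816 us

92.816 us


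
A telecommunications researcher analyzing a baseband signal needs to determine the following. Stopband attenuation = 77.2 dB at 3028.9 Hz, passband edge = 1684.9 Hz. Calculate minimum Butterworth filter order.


Butterworth filter order formula:
n = log10(10^(A/10) - 1) / (2 * log10(f_stop/f_pass))
10^(77.2/10) - 1 = 52480745.025
f_stop/f_pass = 3028.9 / 1684.9 = 1.7977
n = 15.1544 -> ceil = 16

16


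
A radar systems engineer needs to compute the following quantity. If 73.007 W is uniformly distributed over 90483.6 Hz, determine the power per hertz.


Power spectral density:
PSD = P / BW
    = 73.007 / 90483.6
    = 0.00080685 W/Hz

0.00080685 W/Hz


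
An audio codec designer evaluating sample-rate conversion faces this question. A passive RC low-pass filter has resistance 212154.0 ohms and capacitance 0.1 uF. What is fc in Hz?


Cutoff frequency of a first-order RC filter:
fc = 1 / (2 * pi * R * C)
C = 0.1 uF = 1e-07 F
fc = 1 / (2 * pi * 212154.0 * 1e-07)
   = 1 / 0.13330028956594
   = 7.501859 Hz

7.501859 Hz


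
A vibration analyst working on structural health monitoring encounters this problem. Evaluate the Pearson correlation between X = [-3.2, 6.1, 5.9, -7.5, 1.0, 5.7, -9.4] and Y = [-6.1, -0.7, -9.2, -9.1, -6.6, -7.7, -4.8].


Pearson correlation coefficient (population):
r = cov(X,Y) / (std(X) * std(Y))
Mean X = -0.2, Mean Y = -6.3143
Cov(X,Y) = 2.144286
Std(X) = 6.095432, Std(Y) = 2.724192
r = 0.1291

0.1291


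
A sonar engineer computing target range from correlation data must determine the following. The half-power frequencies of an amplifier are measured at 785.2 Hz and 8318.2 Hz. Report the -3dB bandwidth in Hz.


Bandwidth is the difference of -3dB frequencies:
BW = f_high - f_low
   = 8318.2 - 785.2
   = 7533.0 Hz

7533.0 Hz


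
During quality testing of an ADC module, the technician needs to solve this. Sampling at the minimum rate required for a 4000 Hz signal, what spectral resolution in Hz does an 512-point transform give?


Step 1 — Nyquist sampling rate:
fs = 2 * fmax = 2 * 4000 = 8000 Hz

Step 2 — DFT bin spacing:
df = fs / N = 8000 / 512 = 15.625 Hz

15.625 Hz


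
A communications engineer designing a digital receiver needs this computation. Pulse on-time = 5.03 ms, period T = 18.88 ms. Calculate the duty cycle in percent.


Duty cycle as a percentage:
DC = (t_on / T) * 100
   = (5.03 / 18.88) * 100
   = 0.266419 * 100
   = 26.64 %

26.64 %


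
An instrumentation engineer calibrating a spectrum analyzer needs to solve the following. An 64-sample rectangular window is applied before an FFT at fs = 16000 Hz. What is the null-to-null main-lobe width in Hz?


Main lobe width for a rectangular window:
Width = 2 * fs / N
      = 2 * 16000 / 64
      = 32000 / 64
      = 500.0 Hz

500.0 Hz


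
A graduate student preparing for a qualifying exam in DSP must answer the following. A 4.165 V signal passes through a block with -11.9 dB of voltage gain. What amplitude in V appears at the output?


Output voltage from dB gain:
V_out = V_in * 10^(gain_dB / 20)
      = 4.165 * 10^(-11.9 / 20)
      = 4.165 * 0.254097
      = 1.0583 V

1.0583 V


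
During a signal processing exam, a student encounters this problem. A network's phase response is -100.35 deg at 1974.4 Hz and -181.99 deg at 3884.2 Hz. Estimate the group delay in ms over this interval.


Group delay from phase difference:
tau = -d(phi)/d(omega)
d(phi) = -81.64 deg = -1.424887 rad
d(omega) = 2*pi*(3884.2 - 1974.4) = 11999.6273 rad/s
tau = -(-1.424887) / 11999.6273
    = 0.1187 ms

0.1187 ms


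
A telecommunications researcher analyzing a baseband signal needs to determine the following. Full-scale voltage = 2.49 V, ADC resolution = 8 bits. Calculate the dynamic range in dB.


Dynamic range from full-scale to LSB:
V_min = V_max / 2^bits = 2.49 / 2^8
DR = 20 * log10(V_max / V_min)
   = 20 * log10(2^8)
   = 20 * 8 * log10(2)
   = 48.16 dB

48.16 dB


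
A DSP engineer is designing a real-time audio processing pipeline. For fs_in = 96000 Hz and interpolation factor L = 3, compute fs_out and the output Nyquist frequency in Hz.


Step 1 — output sample rate after interpolation by L:
fs_out = L * fs_in = 3 * 96000 = 288000 Hz

Step 2 — Nyquist frequency of the output stream:
f_Nyq = fs_out / 2 = 288000 / 2 = 144000.0 Hz

fs_out = 288000 Hz; f_Nyquist = 144000.0 Hz


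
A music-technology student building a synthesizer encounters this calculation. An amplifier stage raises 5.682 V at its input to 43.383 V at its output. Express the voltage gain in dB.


Voltage gain in dB:
G = 20 * log10(Vout / Vin)
  = 20 * log10(43.383 / 5.682)
  = 20 * log10(7.635164)
  = 20 * 0.882818
  = 17.66 dB

17.66 dB


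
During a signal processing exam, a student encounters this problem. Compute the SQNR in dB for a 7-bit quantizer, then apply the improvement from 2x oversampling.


Step 1 — baseline SQNR at Nyquist:
SQNR_base = 6.02*N + 1.76
          = 6.02*7 + 1.76
          = 43.9 dB

Step 2 — oversampling processing gain:
G = 10*log10(OSR) = 10*log10(2) = 3.01 dB

Step 3 — total:
SQNR_total = 43.9 + 3.01 = 46.91 dB

Base SQNR = 43.9 dB; oversampled SQNR = 46.91 dB


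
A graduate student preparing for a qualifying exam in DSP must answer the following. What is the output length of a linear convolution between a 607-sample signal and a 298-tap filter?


Linear convolution output length:
L = N + M - 1
  = 607 + 298 - 1
  = 904 samples

904


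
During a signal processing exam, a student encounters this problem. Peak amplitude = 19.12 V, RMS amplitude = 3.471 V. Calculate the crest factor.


Crest factor is the ratio of peak to RMS:
CF = V_peak / V_rms
   = 19.12 / 3.471
   = 5.5085

5.5085


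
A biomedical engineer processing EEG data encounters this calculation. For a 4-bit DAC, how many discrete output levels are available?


Number of quantization levels = 2^N
= 2^4
= 16

16


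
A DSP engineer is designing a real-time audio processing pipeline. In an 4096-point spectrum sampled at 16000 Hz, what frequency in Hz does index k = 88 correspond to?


Frequency of DFT bin k:
f_k = k * fs / N
    = 88 * 16000 / 4096
    = 1408000 / 4096
    = 343.75 Hz

343.75 Hz


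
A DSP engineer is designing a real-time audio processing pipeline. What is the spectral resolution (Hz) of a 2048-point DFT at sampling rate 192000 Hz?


DFT frequency resolution:
df = fs / N
   = 192000 / 2048
   = 93.75 Hz

93.75 Hz


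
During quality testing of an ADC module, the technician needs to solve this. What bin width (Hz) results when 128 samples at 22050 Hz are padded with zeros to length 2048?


Frequency resolution after zero-padding:
N_padded = 128 * 16 = 2048
df = fs / N_padded
   = 22050 / 2048
   = 10.7666 Hz

10.7666 Hz


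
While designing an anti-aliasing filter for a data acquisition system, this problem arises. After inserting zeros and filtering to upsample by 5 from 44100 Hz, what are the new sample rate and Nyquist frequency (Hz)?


Step 1 — output sample rate after interpolation by L:
fs_out = L * fs_in = 5 * 44100 = 220500 Hz

Step 2 — Nyquist frequency of the output stream:
f_Nyq = fs_out / 2 = 220500 / 2 = 110250.0 Hz

fs_out = 220500 Hz; f_Nyquist = 110250.0 Hz


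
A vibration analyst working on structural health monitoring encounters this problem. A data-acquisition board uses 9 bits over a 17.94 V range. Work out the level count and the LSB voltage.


Step 1 — number of quantization levels:
L = 2^N = 2^9 = 512

Step 2 — LSB step size:
delta = Vfs / L
      = 17.94 / 512
      = 0.03503906 V

Levels = 512; step size = 0.03503906 V


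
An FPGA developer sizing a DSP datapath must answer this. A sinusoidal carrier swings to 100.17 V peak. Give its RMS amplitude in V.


RMS voltage for a sinusoidal waveform:
V_rms = V_peak / sqrt(2)
      = 100.17 / 1.414214
      = 70.831 V

70.831 V


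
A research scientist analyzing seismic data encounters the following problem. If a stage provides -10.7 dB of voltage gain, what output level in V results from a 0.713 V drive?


Output voltage from dB gain:
V_out = V_in * 10^(gain_dB / 20)
      = 0.713 * 10^(-10.7 / 20)
      = 0.713 * 0.291743
      = 0.208 V

0.208 V


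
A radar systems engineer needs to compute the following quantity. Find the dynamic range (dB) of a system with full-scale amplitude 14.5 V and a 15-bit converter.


Dynamic range from full-scale to LSB:
V_min = V_max / 2^bits = 14.5 / 2^15
DR = 20 * log10(V_max / V_min)
   = 20 * log10(2^15)
   = 20 * 15 * log10(2)
   = 90.31 dB

90.31 dB


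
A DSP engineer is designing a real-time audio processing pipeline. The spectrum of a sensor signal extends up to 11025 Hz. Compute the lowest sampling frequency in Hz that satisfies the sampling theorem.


The Nyquist rate is twice the maximum frequency component.
fs_min = 2 * fmax
      = 2 * 11025
      = 22050 Hz

22050


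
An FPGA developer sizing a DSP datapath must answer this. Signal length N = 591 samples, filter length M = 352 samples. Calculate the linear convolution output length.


Linear convolution output length:
L = N + M - 1
  = 591 + 352 - 1
  = 942 samples

942


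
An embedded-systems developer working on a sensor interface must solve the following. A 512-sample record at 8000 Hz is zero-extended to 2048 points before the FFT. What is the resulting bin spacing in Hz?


Frequency resolution after zero-padding:
N_padded = 512 * 4 = 2048
df = fs / N_padded
   = 8000 / 2048
   = 3.9062 Hz

3.9062 Hz


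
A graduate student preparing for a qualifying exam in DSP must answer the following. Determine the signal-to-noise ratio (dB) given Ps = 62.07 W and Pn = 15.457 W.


SNR in decibels:
SNR = 10 * log10(Ps / Pn)
    = 10 * log10(62.07 / 15.457)
    = 10 * log10(4.0157)
    = 10 * 0.6038
    = 6.04 dB

6.04 dB


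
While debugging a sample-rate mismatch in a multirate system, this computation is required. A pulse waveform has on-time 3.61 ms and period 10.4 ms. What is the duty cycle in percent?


Duty cycle as a percentage:
DC = (t_on / T) * 100
   = (3.61 / 10.4) * 100
   = 0.347115 * 100
   = 34.71 %

34.71 %


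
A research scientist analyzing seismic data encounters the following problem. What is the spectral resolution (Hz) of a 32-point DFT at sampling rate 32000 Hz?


DFT frequency resolution:
df = fs / N
   = 32000 / 32
   = 1000.0 Hz

1000.0 Hz


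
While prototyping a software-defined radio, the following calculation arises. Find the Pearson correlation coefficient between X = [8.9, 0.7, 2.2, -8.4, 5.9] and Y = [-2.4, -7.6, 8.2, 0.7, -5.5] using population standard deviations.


Pearson correlation coefficient (population):
r = cov(X,Y) / (std(X) * std(Y))
Mean X = 1.86, Mean Y = -1.32
Cov(X,Y) = -6.9388
Std(X) = 5.875577, Std(Y) = 5.527893
r = -0.2136

-0.2136


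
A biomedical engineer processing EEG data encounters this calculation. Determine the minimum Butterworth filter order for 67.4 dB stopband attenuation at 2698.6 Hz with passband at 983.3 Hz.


Butterworth filter order formula:
n = log10(10^(A/10) - 1) / (2 * log10(f_stop/f_pass))
10^(67.4/10) - 1 = 5495407.7386
f_stop/f_pass = 2698.6 / 983.3 = 2.7444
n = 7.6861 -> ceil = 8

8


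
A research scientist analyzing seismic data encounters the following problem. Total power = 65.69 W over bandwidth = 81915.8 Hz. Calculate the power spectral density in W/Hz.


Power spectral density:
PSD = P / BW
    = 65.69 / 81915.8
    = 0.00080192 W/Hz

0.00080192 W/Hz


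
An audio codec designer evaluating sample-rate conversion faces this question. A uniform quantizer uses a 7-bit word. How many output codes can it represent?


Number of quantization levels = 2^N
= 2^7
= 128

128


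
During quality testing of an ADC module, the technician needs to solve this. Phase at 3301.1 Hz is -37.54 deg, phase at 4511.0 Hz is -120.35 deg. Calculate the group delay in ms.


Group delay from phase difference:
tau = -d(phi)/d(omega)
d(phi) = -82.81 deg = -1.445307 rad
d(omega) = 2*pi*(4511.0 - 3301.1) = 7602.0259 rad/s
tau = -(-1.445307) / 7602.0259
    = 0.1901 ms

0.1901 ms


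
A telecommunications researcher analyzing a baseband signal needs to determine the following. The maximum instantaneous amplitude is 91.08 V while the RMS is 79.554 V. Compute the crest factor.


Crest factor is the ratio of peak to RMS:
CF = V_peak / V_rms
   = 91.08 / 79.554
   = 1.1449

1.1449


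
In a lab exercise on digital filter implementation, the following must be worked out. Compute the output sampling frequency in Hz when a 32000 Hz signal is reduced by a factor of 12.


Decimation reduces the sample rate:
fs_out = fs_in / M
       = 32000 / 12
       = 2666.6667 Hz

2666.6667 Hz


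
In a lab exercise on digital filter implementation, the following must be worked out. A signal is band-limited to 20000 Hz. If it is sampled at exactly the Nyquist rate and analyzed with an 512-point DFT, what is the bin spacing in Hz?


Step 1 — Nyquist sampling rate:
fs = 2 * fmax = 2 * 20000 = 40000 Hz

Step 2 — DFT bin spacing:
df = fs / N = 40000 / 512 = 78.125 Hz

78.125 Hz


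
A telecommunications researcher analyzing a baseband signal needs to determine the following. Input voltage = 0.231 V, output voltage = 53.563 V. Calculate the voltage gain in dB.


Voltage gain in dB:
G = 20 * log10(Vout / Vin)
  = 20 * log10(53.563 / 0.231)
  = 20 * log10(231.874459)
  = 20 * 2.365253
  = 47.31 dB

47.31 dB


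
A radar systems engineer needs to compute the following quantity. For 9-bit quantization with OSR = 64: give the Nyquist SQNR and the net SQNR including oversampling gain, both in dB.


Step 1 — baseline SQNR at Nyquist:
SQNR_base = 6.02*N + 1.76
          = 6.02*9 + 1.76
          = 55.94 dB

Step 2 — oversampling processing gain:
G = 10*log10(OSR) = 10*log10(64) = 18.06 dB

Step 3 — total:
SQNR_total = 55.94 + 18.06 = 74.0 dB

Base SQNR = 55.94 dB; oversampled SQNR = 74.0 dB


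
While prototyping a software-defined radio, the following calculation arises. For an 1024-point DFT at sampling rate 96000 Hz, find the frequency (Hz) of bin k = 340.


Frequency of DFT bin k:
f_k = k * fs / N
    = 340 * 96000 / 1024
    = 32640000 / 1024
    = 31875.0 Hz

31875.0 Hz


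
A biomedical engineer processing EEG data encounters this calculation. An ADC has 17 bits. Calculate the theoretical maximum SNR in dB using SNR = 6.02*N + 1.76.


Theoretical SNR for a full-scale sinusoid:
SNR = 6.02 * N + 1.76
    = 6.02 * 17 + 1.76
    = 102.34 + 1.76
    = 104.1 dB

104.1 dB


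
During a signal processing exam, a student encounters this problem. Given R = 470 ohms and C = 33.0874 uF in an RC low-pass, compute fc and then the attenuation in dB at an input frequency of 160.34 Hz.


Step 1 — cutoff frequency:
fc = 1 / (2*pi*R*C)
C = 33.0874 uF = 3.30874e-05 F
fc = 1 / (2*pi*470*3.30874e-05)
   = 10.2343 Hz

Step 2 — magnitude at f = 160.34 Hz:
|H(f)| = 1 / sqrt(1 + (f/fc)^2)
f/fc = 160.34 / 10.2343 = 15.666924
|H| = 1 / sqrt(1 + 245.452508) = 0.0636991
|H|_dB = 20*log10(0.0636991) = -23.92 dB

fc = 10.2343 Hz; |H(160.34 Hz)| = -23.92 dB


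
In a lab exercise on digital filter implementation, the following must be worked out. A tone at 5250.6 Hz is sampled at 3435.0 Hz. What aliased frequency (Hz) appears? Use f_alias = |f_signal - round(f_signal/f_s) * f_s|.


Compute the nearest integer multiple of fs to the signal:
n = round(5250.6 / 3435.0) = 2
f_alias = |5250.6 - 2 * 3435.0|
        = |5250.6 - 6870.0|
        = 1619.4 Hz

1619.4


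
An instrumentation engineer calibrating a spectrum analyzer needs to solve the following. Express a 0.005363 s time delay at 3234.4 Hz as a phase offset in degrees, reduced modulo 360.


Phase shift from frequency and time delay:
phi = 360 * f * t_delay
    = 360 * 3234.4 * 0.005363
    = 6244.59 degrees
    mod 360 = 124.59 degrees

124.59 degrees


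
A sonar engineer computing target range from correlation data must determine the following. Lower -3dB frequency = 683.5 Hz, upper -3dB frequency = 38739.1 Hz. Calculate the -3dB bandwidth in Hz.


Bandwidth is the difference of -3dB frequencies:
BW = f_high - f_low
   = 38739.1 - 683.5
   = 38055.6 Hz

38055.6 Hz


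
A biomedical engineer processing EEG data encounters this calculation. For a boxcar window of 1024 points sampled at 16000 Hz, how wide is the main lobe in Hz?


Main lobe width for a rectangular window:
Width = 2 * fs / N
      = 2 * 16000 / 1024
      = 32000 / 1024
      = 31.25 Hz

31.25 Hz


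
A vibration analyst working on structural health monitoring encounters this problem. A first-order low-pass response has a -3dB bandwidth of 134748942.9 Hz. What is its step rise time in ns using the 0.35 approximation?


Rise time from bandwidth relationship:
tr = 0.35 / BW
   = 0.35 / 134748942.9
   = 2.597422974e-09 s
   = 2.5974 ns

2.5974 ns


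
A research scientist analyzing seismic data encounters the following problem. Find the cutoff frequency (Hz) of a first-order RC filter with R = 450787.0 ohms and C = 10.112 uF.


Cutoff frequency of a first-order RC filter:
fc = 1 / (2 * pi * R * C)
C = 10.112 uF = 1.0112e-05 F
fc = 1 / (2 * pi * 450787.0 * 1.0112e-05)
   = 1 / 28.641008915243
   = 0.034915 Hz

0.034915 Hz


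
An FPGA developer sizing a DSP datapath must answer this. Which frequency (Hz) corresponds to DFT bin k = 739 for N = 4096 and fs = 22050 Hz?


Frequency of DFT bin k:
f_k = k * fs / N
    = 739 * 22050 / 4096
    = 16294950 / 4096
    = 3978.259 Hz

3978.259 Hz


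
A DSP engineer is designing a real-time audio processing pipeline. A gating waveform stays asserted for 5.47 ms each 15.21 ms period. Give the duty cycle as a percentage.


Duty cycle as a percentage:
DC = (t_on / T) * 100
   = (5.47 / 15.21) * 100
   = 0.359632 * 100
   = 35.96 %

35.96 %


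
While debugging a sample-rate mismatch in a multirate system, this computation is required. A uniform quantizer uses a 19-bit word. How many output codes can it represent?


Number of quantization levels = 2^N
= 2^19
= 524288

524288


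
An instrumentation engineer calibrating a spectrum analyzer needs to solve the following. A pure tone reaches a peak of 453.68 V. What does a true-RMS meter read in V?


RMS voltage for a sinusoidal waveform:
V_rms = V_peak / sqrt(2)
      = 453.68 / 1.414214
      = 320.8 V

320.8 V


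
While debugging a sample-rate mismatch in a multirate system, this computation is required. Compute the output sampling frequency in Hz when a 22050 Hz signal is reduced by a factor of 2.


Decimation reduces the sample rate:
fs_out = fs_in / M
       = 22050 / 2
       = 11025.0 Hz

11025.0 Hz


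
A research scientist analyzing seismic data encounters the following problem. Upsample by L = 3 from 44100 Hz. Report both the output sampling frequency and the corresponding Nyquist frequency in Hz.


Step 1 — output sample rate after interpolation by L:
fs_out = L * fs_in = 3 * 44100 = 132300 Hz

Step 2 — Nyquist frequency of the output stream:
f_Nyq = fs_out / 2 = 132300 / 2 = 66150.0 Hz

fs_out = 132300 Hz; f_Nyquist = 66150.0 Hz


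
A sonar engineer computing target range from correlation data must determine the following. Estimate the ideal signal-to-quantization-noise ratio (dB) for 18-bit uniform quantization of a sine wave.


Theoretical SNR for a full-scale sinusoid:
SNR = 6.02 * N + 1.76
    = 6.02 * 18 + 1.76
    = 108.36 + 1.76
    = 110.12 dB

110.12 dB


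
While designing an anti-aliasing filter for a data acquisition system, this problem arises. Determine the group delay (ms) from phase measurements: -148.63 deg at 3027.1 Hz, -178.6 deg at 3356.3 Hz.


Group delay from phase difference:
tau = -d(phi)/d(omega)
d(phi) = -29.97 deg = -0.523075 rad
d(omega) = 2*pi*(3356.3 - 3027.1) = 2068.4246 rad/s
tau = -(-0.523075) / 2068.4246
    = 0.2529 ms

0.2529 ms


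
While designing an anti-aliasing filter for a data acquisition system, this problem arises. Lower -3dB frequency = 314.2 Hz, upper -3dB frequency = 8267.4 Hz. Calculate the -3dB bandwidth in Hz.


Bandwidth is the difference of -3dB frequencies:
BW = f_high - f_low
   = 8267.4 - 314.2
   = 7953.2 Hz

7953.2 Hz


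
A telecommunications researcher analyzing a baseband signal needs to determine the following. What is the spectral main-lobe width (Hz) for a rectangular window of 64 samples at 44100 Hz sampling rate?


Main lobe width for a rectangular window:
Width = 2 * fs / N
      = 2 * 44100 / 64
      = 88200 / 64
      = 1378.125 Hz

1378.125 Hz


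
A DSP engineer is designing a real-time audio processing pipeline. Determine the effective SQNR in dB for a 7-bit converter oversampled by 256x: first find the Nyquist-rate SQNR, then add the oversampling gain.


Step 1 — baseline SQNR at Nyquist:
SQNR_base = 6.02*N + 1.76
          = 6.02*7 + 1.76
          = 43.9 dB

Step 2 — oversampling processing gain:
G = 10*log10(OSR) = 10*log10(256) = 24.08 dB

Step 3 — total:
SQNR_total = 43.9 + 24.08 = 67.98 dB

Base SQNR = 43.9 dB; oversampled SQNR = 67.98 dB


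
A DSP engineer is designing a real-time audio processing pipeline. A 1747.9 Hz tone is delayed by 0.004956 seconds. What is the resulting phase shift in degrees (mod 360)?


Phase shift from frequency and time delay:
phi = 360 * f * t_delay
    = 360 * 1747.9 * 0.004956
    = 3118.53 degrees
    mod 360 = 238.53 degrees

238.53 degrees


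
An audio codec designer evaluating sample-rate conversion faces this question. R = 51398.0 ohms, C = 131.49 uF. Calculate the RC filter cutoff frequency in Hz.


Cutoff frequency of a first-order RC filter:
fc = 1 / (2 * pi * R * C)
C = 131.49 uF = 0.00013149 F
fc = 1 / (2 * pi * 51398.0 * 0.00013149)
   = 1 / 42.463795900438
   = 0.023549 Hz

0.023549 Hz


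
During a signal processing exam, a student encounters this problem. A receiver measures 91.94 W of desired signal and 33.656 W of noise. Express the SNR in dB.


SNR in decibels:
SNR = 10 * log10(Ps / Pn)
    = 10 * log10(91.94 / 33.656)
    = 10 * log10(2.7318)
    = 10 * 0.4364
    = 4.36 dB

4.36 dB


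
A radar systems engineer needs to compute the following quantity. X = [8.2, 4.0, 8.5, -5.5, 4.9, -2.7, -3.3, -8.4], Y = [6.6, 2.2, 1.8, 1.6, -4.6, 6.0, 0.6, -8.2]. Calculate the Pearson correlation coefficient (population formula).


Pearson correlation coefficient (population):
r = cov(X,Y) / (std(X) * std(Y))
Mean X = 0.7125, Mean Y = 0.75
Cov(X,Y) = 11.663125
Std(X) = 6.066597, Std(Y) = 4.66985
r = 0.4117

0.4117


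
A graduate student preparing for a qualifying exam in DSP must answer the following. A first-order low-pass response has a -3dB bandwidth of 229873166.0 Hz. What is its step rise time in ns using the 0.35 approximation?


Rise time from bandwidth relationship:
tr = 0.35 / BW
   = 0.35 / 229873166.0
   = 1.52257876e-09 s
   = 1.5226 ns

1.5226 ns


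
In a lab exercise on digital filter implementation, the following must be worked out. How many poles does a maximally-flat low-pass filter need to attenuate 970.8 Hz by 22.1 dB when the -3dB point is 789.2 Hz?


Butterworth filter order formula:
n = log10(10^(A/10) - 1) / (2 * log10(f_stop/f_pass))
10^(22.1/10) - 1 = 161.181
f_stop/f_pass = 970.8 / 789.2 = 1.2301
n = 12.2707 -> ceil = 13

13


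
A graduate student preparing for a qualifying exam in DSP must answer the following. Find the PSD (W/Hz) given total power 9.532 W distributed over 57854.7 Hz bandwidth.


Power spectral density:
PSD = P / BW
    = 9.532 / 57854.7
    = 0.00016476 W/Hz

0.00016476 W/Hz


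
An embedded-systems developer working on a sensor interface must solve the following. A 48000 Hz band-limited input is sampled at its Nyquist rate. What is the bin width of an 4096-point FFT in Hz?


Step 1 — Nyquist sampling rate:
fs = 2 * fmax = 2 * 48000 = 96000 Hz

Step 2 — DFT bin spacing:
df = fs / N = 96000 / 4096 = 23.4375 Hz

23.4375 Hz


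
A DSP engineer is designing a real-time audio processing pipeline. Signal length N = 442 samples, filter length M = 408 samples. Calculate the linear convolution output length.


Linear convolution output length:
L = N + M - 1
  = 442 + 408 - 1
  = 849 samples

849


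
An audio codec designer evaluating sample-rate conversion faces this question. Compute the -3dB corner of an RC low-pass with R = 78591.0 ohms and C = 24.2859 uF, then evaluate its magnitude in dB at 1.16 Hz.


Step 1 — cutoff frequency:
fc = 1 / (2*pi*R*C)
C = 24.2859 uF = 2.42859e-05 F
fc = 1 / (2*pi*78591.0*2.42859e-05)
   = 0.083386 Hz

Step 2 — magnitude at f = 1.16 Hz:
|H(f)| = 1 / sqrt(1 + (f/fc)^2)
f/fc = 1.16 / 0.083386 = 13.911208
|H| = 1 / sqrt(1 + 193.521708) = 0.0716995
|H|_dB = 20*log10(0.0716995) = -22.89 dB

fc = 0.083386 Hz; |H(1.16 Hz)| = -22.89 dB


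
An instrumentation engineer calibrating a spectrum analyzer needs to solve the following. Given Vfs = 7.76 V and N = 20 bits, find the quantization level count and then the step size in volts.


Step 1 — number of quantization levels:
L = 2^N = 2^20 = 1048576

Step 2 — LSB step size:
delta = Vfs / L
      = 7.76 / 1048576
      = 7.4e-06 V

Levels = 1048576; step size = 7.4e-06 V


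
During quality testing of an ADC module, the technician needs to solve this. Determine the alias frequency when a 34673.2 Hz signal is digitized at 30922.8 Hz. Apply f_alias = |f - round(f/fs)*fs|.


Compute the nearest integer multiple of fs to the signal:
n = round(34673.2 / 30922.8) = 1
f_alias = |34673.2 - 1 * 30922.8|
        = |34673.2 - 30922.8|
        = 3750.4 Hz

3750.4


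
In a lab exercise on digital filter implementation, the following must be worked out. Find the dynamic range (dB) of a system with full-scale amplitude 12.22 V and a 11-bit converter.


Dynamic range from full-scale to LSB:
V_min = V_max / 2^bits = 12.22 / 2^11
DR = 20 * log10(V_max / V_min)
   = 20 * log10(2^11)
   = 20 * 11 * log10(2)
   = 66.23 dB

66.23 dB


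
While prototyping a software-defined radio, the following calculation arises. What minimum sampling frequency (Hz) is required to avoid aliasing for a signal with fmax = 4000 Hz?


The Nyquist rate is twice the maximum frequency component.
fs_min = 2 * fmax
      = 2 * 4000
      = 8000 Hz

8000


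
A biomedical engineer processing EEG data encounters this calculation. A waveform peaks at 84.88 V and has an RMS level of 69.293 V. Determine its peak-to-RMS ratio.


Crest factor is the ratio of peak to RMS:
CF = V_peak / V_rms
   = 84.88 / 69.293
   = 1.2249

1.2249


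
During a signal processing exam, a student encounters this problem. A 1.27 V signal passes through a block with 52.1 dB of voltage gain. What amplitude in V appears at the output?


Output voltage from dB gain:
V_out = V_in * 10^(gain_dB / 20)
      = 1.27 * 10^(52.1 / 20)
      = 1.27 * 402.717034
      = 511.4506 V

511.4506 V


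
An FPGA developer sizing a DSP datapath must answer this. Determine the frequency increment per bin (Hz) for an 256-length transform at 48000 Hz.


DFT frequency resolution:
df = fs / N
   = 48000 / 256
   = 187.5 Hz

187.5 Hz


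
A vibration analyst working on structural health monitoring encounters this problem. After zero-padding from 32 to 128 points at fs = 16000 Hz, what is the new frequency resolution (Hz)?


Frequency resolution after zero-padding:
N_padded = 32 * 4 = 128
df = fs / N_padded
   = 16000 / 128
   = 125.0 Hz

125.0 Hz


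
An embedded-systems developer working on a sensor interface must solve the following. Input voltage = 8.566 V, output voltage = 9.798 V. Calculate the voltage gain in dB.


Voltage gain in dB:
G = 20 * log10(Vout / Vin)
  = 20 * log10(9.798 / 8.566)
  = 20 * log10(1.143824)
  = 20 * 0.058359
  = 1.17 dB

1.17 dB


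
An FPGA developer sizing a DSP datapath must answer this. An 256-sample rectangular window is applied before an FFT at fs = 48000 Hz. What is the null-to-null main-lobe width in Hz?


Main lobe width for a rectangular window:
Width = 2 * fs / N
      = 2 * 48000 / 256
      = 96000 / 256
      = 375.0 Hz

375.0 Hz


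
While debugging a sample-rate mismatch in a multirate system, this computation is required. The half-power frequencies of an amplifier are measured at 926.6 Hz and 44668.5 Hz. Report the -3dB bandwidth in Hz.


Bandwidth is the difference of -3dB frequencies:
BW = f_high - f_low
   = 44668.5 - 926.6
   = 43741.9 Hz

43741.9 Hz


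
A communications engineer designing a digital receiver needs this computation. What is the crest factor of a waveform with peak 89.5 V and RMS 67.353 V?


Crest factor is the ratio of peak to RMS:
CF = V_peak / V_rms
   = 89.5 / 67.353
   = 1.3288

1.3288


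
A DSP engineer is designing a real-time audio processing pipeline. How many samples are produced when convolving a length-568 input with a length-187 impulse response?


Linear convolution output length:
L = N + M - 1
  = 568 + 187 - 1
  = 754 samples

754


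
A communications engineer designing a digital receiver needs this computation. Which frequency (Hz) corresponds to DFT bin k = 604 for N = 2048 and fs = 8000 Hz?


Frequency of DFT bin k:
f_k = k * fs / N
    = 604 * 8000 / 2048
    = 4832000 / 2048
    = 2359.375 Hz

2359.375 Hz


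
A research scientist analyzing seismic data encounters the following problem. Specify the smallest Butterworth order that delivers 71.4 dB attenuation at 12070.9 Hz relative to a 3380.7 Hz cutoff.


Butterworth filter order formula:
n = log10(10^(A/10) - 1) / (2 * log10(f_stop/f_pass))
10^(71.4/10) - 1 = 13803841.646
f_stop/f_pass = 12070.9 / 3380.7 = 3.5705
n = 6.4588 -> ceil = 7

7


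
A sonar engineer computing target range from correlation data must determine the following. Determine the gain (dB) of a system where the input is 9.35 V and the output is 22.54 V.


Voltage gain in dB:
G = 20 * log10(Vout / Vin)
  = 20 * log10(22.54 / 9.35)
  = 20 * log10(2.410695)
  = 20 * 0.382142
  = 7.64 dB

7.64 dB


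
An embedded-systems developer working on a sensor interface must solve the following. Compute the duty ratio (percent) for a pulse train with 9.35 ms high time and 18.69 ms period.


Duty cycle as a percentage:
DC = (t_on / T) * 100
   = (9.35 / 18.69) * 100
   = 0.500268 * 100
   = 50.03 %

50.03 %


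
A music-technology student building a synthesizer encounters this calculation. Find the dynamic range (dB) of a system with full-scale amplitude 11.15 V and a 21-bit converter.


Dynamic range from full-scale to LSB:
V_min = V_max / 2^bits = 11.15 / 2^21
DR = 20 * log10(V_max / V_min)
   = 20 * log10(2^21)
   = 20 * 21 * log10(2)
   = 126.43 dB

126.43 dB


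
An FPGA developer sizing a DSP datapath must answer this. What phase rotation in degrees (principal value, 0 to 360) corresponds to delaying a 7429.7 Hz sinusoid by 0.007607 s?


Phase shift from frequency and time delay:
phi = 360 * f * t_delay
    = 360 * 7429.7 * 0.007607
    = 20346.38 degrees
    mod 360 = 186.38 degrees

186.38 degrees


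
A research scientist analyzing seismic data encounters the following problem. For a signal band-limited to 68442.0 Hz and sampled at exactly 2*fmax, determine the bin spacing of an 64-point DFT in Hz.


Step 1 — Nyquist sampling rate:
fs = 2 * fmax = 2 * 68442.0 = 136884.0 Hz

Step 2 — DFT bin spacing:
df = fs / N = 136884.0 / 64 = 2138.8125 Hz

2138.8125 Hz


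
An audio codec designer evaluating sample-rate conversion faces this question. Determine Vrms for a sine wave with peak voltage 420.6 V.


RMS voltage for a sinusoidal waveform:
V_rms = V_peak / sqrt(2)
      = 420.6 / 1.414214
      = 297.409 V

297.409 V


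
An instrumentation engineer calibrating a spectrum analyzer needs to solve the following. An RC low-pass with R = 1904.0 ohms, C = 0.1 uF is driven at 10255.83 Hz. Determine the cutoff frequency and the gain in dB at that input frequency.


Step 1 — cutoff frequency:
fc = 1 / (2*pi*R*C)
C = 0.1 uF = 1e-07 F
fc = 1 / (2*pi*1904.0*1e-07)
   = 835.898 Hz

Step 2 — magnitude at f = 10255.83 Hz:
|H(f)| = 1 / sqrt(1 + (f/fc)^2)
f/fc = 10255.83 / 835.898 = 12.269236
|H| = 1 / sqrt(1 + 150.534152) = 0.0812353
|H|_dB = 20*log10(0.0812353) = -21.81 dB

fc = 835.898 Hz; |H(10255.83 Hz)| = -21.81 dB


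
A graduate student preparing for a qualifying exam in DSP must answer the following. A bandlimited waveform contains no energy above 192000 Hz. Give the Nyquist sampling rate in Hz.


The Nyquist rate is twice the maximum frequency component.
fs_min = 2 * fmax
      = 2 * 192000
      = 384000 Hz

384000


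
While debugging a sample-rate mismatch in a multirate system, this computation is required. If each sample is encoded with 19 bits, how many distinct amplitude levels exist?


Number of quantization levels = 2^N
= 2^19
= 524288

524288


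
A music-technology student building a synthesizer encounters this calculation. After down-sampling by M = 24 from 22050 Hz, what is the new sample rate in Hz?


Decimation reduces the sample rate:
fs_out = fs_in / M
       = 22050 / 24
       = 918.75 Hz

918.75 Hz


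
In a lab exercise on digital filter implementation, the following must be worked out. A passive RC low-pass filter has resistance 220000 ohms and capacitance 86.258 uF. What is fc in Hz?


Cutoff frequency of a first-order RC filter:
fc = 1 / (2 * pi * R * C)
C = 86.258 uF = 8.6258e-05 F
fc = 1 / (2 * pi * 220000 * 8.6258e-05)
   = 1 / 119.23449960987
   = 0.008387 Hz

0.008387 Hz


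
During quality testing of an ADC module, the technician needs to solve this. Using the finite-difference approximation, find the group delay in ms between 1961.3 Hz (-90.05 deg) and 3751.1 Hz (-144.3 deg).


Group delay from phase difference:
tau = -d(phi)/d(omega)
d(phi) = -54.25 deg = -0.946841 rad
d(omega) = 2*pi*(3751.1 - 1961.3) = 11245.6451 rad/s
tau = -(-0.946841) / 11245.6451
    = 0.0842 ms

0.0842 ms


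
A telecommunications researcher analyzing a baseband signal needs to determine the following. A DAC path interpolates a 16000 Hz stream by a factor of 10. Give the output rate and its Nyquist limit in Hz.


Step 1 — output sample rate after interpolation by L:
fs_out = L * fs_in = 10 * 16000 = 160000 Hz

Step 2 — Nyquist frequency of the output stream:
f_Nyq = fs_out / 2 = 160000 / 2 = 80000.0 Hz

fs_out = 160000 Hz; f_Nyquist = 80000.0 Hz


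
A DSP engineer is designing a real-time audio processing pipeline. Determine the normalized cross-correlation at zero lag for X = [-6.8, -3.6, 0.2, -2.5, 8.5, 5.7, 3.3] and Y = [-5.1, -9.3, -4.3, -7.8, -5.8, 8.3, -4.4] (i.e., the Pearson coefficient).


Pearson correlation coefficient (population):
r = cov(X,Y) / (std(X) * std(Y))
Mean X = 0.6857, Mean Y = -4.0571
Cov(X,Y) = 12.823469
Std(X) = 5.040246, Std(Y) = 5.325104
r = 0.4778

0.4778


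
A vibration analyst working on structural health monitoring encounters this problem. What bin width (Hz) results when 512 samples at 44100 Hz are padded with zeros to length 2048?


Frequency resolution after zero-padding:
N_padded = 512 * 4 = 2048
df = fs / N_padded
   = 44100 / 2048
   = 21.5332 Hz

21.5332 Hz


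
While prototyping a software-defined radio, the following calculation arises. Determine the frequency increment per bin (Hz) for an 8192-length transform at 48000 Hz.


DFT frequency resolution:
df = fs / N
   = 48000 / 8192
   = 5.8594 Hz

5.8594 Hz


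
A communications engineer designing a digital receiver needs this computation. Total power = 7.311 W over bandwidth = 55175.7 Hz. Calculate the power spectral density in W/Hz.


Power spectral density:
PSD = P / BW
    = 7.311 / 55175.7
    = 0.0001325 W/Hz

0.0001325 W/Hz


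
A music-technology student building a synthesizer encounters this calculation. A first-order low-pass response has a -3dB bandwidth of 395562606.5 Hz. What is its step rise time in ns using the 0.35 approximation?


Rise time from bandwidth relationship:
tr = 0.35 / BW
   = 0.35 / 395562606.5
   = 8.848156885e-10 s
   = 0.8848 ns

0.8848 ns


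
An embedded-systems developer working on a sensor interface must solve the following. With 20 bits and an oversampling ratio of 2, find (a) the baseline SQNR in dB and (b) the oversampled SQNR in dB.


Step 1 — baseline SQNR at Nyquist:
SQNR_base = 6.02*N + 1.76
          = 6.02*20 + 1.76
          = 122.16 dB

Step 2 — oversampling processing gain:
G = 10*log10(OSR) = 10*log10(2) = 3.01 dB

Step 3 — total:
SQNR_total = 122.16 + 3.01 = 125.17 dB

Base SQNR = 122.16 dB; oversampled SQNR = 125.17 dB
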